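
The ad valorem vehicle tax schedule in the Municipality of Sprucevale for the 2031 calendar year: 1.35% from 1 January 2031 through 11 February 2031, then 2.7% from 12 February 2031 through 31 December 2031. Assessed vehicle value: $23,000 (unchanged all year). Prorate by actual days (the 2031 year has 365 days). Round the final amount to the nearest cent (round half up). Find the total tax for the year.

1 January – 11 February 2031: 42 days at 1.35% → $23,000 × 1.35% × 42/365 = $35.7288
12 February – 31 December 2031: 323 days at 2.7% → $23,000 × 2.7% × 323/365 = $549.5425
Total = $585.2712

$585.27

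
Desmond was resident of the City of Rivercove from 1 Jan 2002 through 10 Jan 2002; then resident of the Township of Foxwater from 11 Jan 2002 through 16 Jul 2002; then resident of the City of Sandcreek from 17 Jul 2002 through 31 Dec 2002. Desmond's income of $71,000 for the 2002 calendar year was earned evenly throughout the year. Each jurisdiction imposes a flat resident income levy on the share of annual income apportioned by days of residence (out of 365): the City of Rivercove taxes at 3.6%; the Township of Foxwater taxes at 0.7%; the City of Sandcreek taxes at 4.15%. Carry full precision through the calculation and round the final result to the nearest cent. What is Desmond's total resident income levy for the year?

$1,680.85

The City of Rivercove, 1 Jan – 10 Jan 2002: 10 days → $71,000 × 3.6% × 10/365 = $70.0274
The Township of Foxwater, 11 Jan – 16 Jul 2002: 187 days → $71,000 × 0.7% × 187/365 = $254.6274
The City of Sandcreek, 17 Jul – 31 Dec 2002: 168 days → $71,000 × 4.15% × 168/365 = $1,356.1973
Total = $1,680.8521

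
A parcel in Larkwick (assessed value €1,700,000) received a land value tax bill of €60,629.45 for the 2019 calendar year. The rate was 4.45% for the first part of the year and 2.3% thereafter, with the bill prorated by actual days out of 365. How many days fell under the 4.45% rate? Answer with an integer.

Let d = days at the first rate; then 365 − d days at the second rate.
€1,700,000 × [4.45%·d + 2.3%·(365−d)] / 365 = €60,629.45
Solving gives d = 215, so the new rate took effect on 4 August 2019.

215 days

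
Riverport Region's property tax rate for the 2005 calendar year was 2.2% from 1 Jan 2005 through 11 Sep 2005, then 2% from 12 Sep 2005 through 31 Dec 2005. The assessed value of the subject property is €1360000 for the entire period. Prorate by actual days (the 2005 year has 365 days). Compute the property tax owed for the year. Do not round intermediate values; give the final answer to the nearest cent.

€29092.82

1 Jan – 11 Sep 2005: 254 days at 2.2% → €1360000 × 2.2% × 254/365 = €20821.0411
12 Sep – 31 Dec 2005: 111 days at 2% → €1360000 × 2% × 111/365 = €8271.7808
Total = €29092.8219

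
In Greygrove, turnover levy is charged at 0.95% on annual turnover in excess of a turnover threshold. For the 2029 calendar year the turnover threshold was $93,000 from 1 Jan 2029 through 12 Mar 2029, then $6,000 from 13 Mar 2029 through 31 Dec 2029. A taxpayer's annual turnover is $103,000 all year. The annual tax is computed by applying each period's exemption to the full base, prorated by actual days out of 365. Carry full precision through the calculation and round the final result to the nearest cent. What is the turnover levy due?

$760.73

1 Jan – 12 Mar 2029: 71 days, exemption $93,000 → ($103,000 − $93,000) × 0.95% × 71/365 = $18.4795
13 Mar – 31 Dec 2029: 294 days, exemption $6,000 → ($103,000 − $6,000) × 0.95% × 294/365 = $742.2493
Total = $760.7288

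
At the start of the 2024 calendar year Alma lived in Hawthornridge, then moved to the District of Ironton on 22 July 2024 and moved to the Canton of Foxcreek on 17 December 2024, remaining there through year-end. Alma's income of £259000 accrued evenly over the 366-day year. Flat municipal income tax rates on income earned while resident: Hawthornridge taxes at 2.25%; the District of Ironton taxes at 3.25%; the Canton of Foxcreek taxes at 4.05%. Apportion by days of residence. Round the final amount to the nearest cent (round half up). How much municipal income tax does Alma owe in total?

£7065.89

Hawthornridge, 1 January – 21 July 2024: 203 days → £259000 × 2.25% × 203/366 = £3232.1926
The District of Ironton, 22 July – 16 December 2024: 148 days → £259000 × 3.25% × 148/366 = £3403.7978
The Canton of Foxcreek, 17 December – 31 December 2024: 15 days → £259000 × 4.05% × 15/366 = £429.8975
Total = £7065.8880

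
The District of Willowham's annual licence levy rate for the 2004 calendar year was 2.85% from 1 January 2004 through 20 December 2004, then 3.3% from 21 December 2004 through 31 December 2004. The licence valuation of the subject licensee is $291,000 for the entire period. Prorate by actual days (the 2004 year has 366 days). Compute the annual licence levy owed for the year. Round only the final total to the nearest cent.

1 January – 20 December 2004: 355 days at 2.85% → $291,000 × 2.85% × 355/366 = $8,044.2418
21 December – 31 December 2004: 11 days at 3.3% → $291,000 × 3.3% × 11/366 = $288.6148
Total = $8,332.8566

$8,332.86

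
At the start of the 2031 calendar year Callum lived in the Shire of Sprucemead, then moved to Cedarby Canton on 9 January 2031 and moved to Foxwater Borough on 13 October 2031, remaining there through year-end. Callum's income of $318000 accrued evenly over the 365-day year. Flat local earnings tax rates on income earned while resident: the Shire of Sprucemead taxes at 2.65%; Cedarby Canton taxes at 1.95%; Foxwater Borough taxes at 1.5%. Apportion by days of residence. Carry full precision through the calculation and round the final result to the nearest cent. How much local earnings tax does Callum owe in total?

$5936.15

The Shire of Sprucemead, 1 January – 8 January 2031: 8 days → $318000 × 2.65% × 8/365 = $184.7014
Cedarby Canton, 9 January – 12 October 2031: 277 days → $318000 × 1.95% × 277/365 = $4705.9644
Foxwater Borough, 13 October – 31 December 2031: 80 days → $318000 × 1.5% × 80/365 = $1045.4795
Total = $5936.1452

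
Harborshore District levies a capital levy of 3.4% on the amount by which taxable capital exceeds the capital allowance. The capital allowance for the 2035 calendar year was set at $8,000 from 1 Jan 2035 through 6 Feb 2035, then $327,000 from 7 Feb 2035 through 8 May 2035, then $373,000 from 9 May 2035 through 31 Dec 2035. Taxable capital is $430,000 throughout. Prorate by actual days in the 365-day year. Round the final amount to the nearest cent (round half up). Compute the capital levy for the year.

$3,585.93

1 Jan – 6 Feb 2035: 37 days, exemption $8,000 → ($430,000 − $8,000) × 3.4% × 37/365 = $1,454.4548
7 Feb – 8 May 2035: 91 days, exemption $327,000 → ($430,000 − $327,000) × 3.4% × 91/365 = $873.1014
9 May – 31 Dec 2035: 237 days, exemption $373,000 → ($430,000 − $373,000) × 3.4% × 237/365 = $1,258.3726
Total = $3,585.9288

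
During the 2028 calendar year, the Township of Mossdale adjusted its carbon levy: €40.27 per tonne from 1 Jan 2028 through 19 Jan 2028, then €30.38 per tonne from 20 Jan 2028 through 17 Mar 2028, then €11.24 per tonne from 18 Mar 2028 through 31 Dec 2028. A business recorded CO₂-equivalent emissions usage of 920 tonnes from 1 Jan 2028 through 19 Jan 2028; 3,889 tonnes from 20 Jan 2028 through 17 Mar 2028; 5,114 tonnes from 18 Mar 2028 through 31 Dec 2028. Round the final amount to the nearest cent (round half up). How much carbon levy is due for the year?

€212,677.58

1 Jan – 19 Jan 2028: 920 tonnes at €40.27/tonne → €37,048.40
20 Jan – 17 Mar 2028: 3,889 tonnes at €30.38/tonne → €118,147.82
18 Mar – 31 Dec 2028: 5,114 tonnes at €11.24/tonne → €57,481.36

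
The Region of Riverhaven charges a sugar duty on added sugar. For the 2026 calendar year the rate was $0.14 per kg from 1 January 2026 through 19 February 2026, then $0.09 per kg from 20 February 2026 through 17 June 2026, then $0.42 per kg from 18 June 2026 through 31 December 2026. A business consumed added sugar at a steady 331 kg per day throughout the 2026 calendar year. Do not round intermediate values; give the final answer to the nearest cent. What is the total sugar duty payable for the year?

1 January – 19 February 2026: 50 days × 331 kg/day = 16,550 kg at $0.14/kg → $2,317.00
20 February – 17 June 2026: 118 days × 331 kg/day = 39,058 kg at $0.09/kg → $3,515.22
18 June – 31 December 2026: 197 days × 331 kg/day = 65,207 kg at $0.42/kg → $27,386.94

$33,219.16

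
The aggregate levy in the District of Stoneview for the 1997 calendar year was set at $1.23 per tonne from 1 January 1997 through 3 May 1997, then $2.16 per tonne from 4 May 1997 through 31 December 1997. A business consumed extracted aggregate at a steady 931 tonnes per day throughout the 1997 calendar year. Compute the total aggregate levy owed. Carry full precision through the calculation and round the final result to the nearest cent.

$627,503.31

1 January – 3 May 1997: 123 days × 931 tonnes/day = 114,513 tonnes at $1.23/tonne → $140,850.99
4 May – 31 December 1997: 242 days × 931 tonnes/day = 225,302 tonnes at $2.16/tonne → $486,652.32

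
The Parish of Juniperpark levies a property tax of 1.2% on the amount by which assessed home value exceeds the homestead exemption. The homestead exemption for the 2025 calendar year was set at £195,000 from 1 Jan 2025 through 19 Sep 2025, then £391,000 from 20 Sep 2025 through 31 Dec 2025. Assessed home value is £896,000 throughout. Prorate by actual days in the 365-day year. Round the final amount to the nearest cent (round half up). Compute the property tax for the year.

1 Jan – 19 Sep 2025: 262 days, exemption £195,000 → (£896,000 − £195,000) × 1.2% × 262/365 = £6,038.2027
20 Sep – 31 Dec 2025: 103 days, exemption £391,000 → (£896,000 − £391,000) × 1.2% × 103/365 = £1,710.0822
Total = £7,748.2849

£7,748.28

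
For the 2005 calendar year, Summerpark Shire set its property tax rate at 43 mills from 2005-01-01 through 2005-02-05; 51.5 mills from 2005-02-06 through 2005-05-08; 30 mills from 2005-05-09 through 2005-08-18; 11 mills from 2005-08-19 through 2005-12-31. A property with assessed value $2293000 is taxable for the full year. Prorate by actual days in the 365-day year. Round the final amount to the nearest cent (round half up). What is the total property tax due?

2005-01-01 to 2005-02-05: 36 days at 43 mills → $2293000 × 4.3% × 36/365 = $9724.8329
2005-02-06 to 2005-05-08: 92 days at 51.5 mills → $2293000 × 5.15% × 92/365 = $29765.0247
2005-05-09 to 2005-08-18: 102 days at 30 mills → $2293000 × 3% × 102/365 = $19223.5068
2005-08-19 to 2005-12-31: 135 days at 11 mills → $2293000 × 1.1% × 135/365 = $9329.0548
Total = $68042.4192

$68042.42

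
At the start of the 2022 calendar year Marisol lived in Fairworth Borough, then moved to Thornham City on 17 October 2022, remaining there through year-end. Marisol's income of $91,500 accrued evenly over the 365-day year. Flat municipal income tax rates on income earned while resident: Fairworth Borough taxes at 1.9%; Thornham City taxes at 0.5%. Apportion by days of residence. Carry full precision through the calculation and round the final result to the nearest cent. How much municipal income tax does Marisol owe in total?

$1,471.77

Fairworth Borough, 1 January – 16 October 2022: 289 days → $91,500 × 1.9% × 289/365 = $1,376.5110
Thornham City, 17 October – 31 December 2022: 76 days → $91,500 × 0.5% × 76/365 = $95.2603
Total = $1,471.7712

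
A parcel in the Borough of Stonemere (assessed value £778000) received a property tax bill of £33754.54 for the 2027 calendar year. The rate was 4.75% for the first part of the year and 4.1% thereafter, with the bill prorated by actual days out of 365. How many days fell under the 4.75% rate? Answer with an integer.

134 days

Let d = days at the first rate; then 365 − d days at the second rate.
£778000 × [4.75%·d + 4.1%·(365−d)] / 365 = £33754.54
Solving gives d = 134, so the new rate took effect on 15 May 2027.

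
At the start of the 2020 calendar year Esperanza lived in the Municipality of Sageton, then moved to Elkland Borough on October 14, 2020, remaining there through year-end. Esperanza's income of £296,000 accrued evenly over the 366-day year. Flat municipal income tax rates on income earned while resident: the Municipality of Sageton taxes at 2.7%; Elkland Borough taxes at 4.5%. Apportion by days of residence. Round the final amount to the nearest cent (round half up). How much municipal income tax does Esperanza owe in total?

The Municipality of Sageton, January 1 – October 13, 2020: 287 days → £296,000 × 2.7% × 287/366 = £6,266.9508
Elkland Borough, October 14 – December 31, 2020: 79 days → £296,000 × 4.5% × 79/366 = £2,875.0820
Total = £9,142.0328

£9,142.03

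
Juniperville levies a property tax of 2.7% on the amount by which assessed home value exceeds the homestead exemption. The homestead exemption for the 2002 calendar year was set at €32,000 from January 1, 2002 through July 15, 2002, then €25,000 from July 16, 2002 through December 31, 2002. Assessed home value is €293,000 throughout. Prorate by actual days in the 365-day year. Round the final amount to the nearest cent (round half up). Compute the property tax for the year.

January 1 – July 15, 2002: 196 days, exemption €32,000 → (€293,000 − €32,000) × 2.7% × 196/365 = €3,784.1425
July 16 – December 31, 2002: 169 days, exemption €25,000 → (€293,000 − €25,000) × 2.7% × 169/365 = €3,350.3671
Total = €7,134.5096

€7,134.51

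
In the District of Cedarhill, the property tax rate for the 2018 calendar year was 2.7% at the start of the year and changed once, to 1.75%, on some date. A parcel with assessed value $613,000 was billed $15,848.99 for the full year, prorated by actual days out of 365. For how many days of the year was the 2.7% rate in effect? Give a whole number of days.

Let d = days at the first rate; then 365 − d days at the second rate.
$613,000 × [2.7%·d + 1.75%·(365−d)] / 365 = $15,848.99
Solving gives d = 321, so the new rate took effect on 18 November 2018.

321 days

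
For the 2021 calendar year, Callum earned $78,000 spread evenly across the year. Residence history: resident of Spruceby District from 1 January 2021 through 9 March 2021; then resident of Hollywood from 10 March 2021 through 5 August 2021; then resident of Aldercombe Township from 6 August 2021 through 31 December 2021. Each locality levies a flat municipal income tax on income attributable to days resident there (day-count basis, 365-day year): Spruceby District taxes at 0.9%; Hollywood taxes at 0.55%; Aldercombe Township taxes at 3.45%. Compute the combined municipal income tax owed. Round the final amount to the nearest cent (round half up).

$1,397.05

Spruceby District, 1 January – 9 March 2021: 68 days → $78,000 × 0.9% × 68/365 = $130.7836
Hollywood, 10 March – 5 August 2021: 149 days → $78,000 × 0.55% × 149/365 = $175.1260
Aldercombe Township, 6 August – 31 December 2021: 148 days → $78,000 × 3.45% × 148/365 = $1,091.1452
Total = $1,397.0548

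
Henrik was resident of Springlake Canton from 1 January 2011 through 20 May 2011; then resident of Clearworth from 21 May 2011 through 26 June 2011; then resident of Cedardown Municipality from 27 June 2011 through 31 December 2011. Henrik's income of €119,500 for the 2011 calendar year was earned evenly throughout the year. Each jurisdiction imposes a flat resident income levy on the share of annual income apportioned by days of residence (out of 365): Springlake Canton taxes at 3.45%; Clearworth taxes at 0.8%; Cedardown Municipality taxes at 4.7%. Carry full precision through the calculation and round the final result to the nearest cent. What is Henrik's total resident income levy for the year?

Springlake Canton, 1 January – 20 May 2011: 140 days → €119,500 × 3.45% × 140/365 = €1,581.3288
Clearworth, 21 May – 26 June 2011: 37 days → €119,500 × 0.8% × 37/365 = €96.9096
Cedardown Municipality, 27 June – 31 December 2011: 188 days → €119,500 × 4.7% × 188/365 = €2,892.8822
Total = €4,571.1205

€4,571.12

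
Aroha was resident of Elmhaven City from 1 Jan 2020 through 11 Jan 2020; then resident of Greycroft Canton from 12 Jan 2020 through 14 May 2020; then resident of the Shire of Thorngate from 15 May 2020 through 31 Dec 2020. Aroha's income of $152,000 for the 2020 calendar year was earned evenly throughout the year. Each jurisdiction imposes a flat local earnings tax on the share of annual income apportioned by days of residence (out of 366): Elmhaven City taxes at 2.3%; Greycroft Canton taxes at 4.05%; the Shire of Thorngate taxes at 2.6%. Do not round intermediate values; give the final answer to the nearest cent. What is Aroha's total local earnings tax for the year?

$4,685.01

Elmhaven City, 1 Jan – 11 Jan 2020: 11 days → $152,000 × 2.3% × 11/366 = $105.0710
Greycroft Canton, 12 Jan – 14 May 2020: 124 days → $152,000 × 4.05% × 124/366 = $2,085.6393
The Shire of Thorngate, 15 May – 31 Dec 2020: 231 days → $152,000 × 2.6% × 231/366 = $2,494.2951
Total = $4,685.0055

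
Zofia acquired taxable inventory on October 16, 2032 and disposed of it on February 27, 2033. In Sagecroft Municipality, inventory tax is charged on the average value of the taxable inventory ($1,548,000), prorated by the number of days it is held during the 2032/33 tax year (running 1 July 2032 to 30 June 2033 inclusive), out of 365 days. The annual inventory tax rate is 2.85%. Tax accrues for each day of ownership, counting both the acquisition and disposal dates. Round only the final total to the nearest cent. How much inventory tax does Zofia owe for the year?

$16,317.62

Days held (October 16, 2032 – February 27, 2033): 135 out of 365
Tax = $1,548,000 × 2.85% × 135/365 = $16,317.6164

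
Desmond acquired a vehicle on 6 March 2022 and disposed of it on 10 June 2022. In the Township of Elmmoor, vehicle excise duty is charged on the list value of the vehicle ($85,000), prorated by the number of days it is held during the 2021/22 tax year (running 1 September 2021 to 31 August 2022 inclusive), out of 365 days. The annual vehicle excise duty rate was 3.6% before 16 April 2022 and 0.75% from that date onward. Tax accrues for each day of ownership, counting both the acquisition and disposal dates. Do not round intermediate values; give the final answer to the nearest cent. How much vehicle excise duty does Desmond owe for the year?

6 March – 15 April 2022: 41 days at 3.6% → $85,000 × 3.6% × 41/365 = $343.7260
16 April – 10 June 2022: 56 days at 0.75% → $85,000 × 0.75% × 56/365 = $97.8082
Total = $441.5342

$441.53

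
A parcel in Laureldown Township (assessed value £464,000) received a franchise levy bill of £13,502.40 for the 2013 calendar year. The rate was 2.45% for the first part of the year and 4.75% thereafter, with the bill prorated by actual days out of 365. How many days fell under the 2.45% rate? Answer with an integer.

Let d = days at the first rate; then 365 − d days at the second rate.
£464,000 × [2.45%·d + 4.75%·(365−d)] / 365 = £13,502.40
Solving gives d = 292, so the new rate took effect on October 20, 2013.

292 days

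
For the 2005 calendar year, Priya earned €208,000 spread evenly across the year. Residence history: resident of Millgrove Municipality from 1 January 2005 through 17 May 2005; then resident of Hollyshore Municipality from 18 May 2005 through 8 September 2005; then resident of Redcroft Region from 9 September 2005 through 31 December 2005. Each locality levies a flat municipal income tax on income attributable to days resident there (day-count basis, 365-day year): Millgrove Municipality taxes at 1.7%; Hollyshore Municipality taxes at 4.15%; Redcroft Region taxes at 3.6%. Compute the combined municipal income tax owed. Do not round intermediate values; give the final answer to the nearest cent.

€6,361.95

Millgrove Municipality, 1 January – 17 May 2005: 137 days → €208,000 × 1.7% × 137/365 = €1,327.2110
Hollyshore Municipality, 18 May – 8 September 2005: 114 days → €208,000 × 4.15% × 114/365 = €2,696.0219
Redcroft Region, 9 September – 31 December 2005: 114 days → €208,000 × 3.6% × 114/365 = €2,338.7178
Total = €6,361.9507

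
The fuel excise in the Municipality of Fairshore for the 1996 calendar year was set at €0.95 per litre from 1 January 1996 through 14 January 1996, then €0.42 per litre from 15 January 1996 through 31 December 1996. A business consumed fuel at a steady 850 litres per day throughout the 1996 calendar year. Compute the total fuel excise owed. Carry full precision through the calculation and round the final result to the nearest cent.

€136,969.00

1 January – 14 January 1996: 14 days × 850 litres/day = 11,900 litres at €0.95/litre → €11,305.00
15 January – 31 December 1996: 352 days × 850 litres/day = 299,200 litres at €0.42/litre → €125,664.00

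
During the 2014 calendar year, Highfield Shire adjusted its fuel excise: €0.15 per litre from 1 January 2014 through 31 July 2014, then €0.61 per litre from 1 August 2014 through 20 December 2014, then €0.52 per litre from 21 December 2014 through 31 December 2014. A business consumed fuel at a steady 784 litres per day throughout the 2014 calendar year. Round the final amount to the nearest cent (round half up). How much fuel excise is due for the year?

1 January – 31 July 2014: 212 days × 784 litres/day = 166,208 litres at €0.15/litre → €24,931.20
1 August – 20 December 2014: 142 days × 784 litres/day = 111,328 litres at €0.61/litre → €67,910.08
21 December – 31 December 2014: 11 days × 784 litres/day = 8,624 litres at €0.52/litre → €4,484.48

€97,325.76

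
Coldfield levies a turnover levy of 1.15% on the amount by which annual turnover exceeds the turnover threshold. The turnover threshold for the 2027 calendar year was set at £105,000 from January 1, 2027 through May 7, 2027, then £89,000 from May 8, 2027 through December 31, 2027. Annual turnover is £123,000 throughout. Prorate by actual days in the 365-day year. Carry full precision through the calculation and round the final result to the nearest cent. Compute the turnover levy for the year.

£326.98

January 1 – May 7, 2027: 127 days, exemption £105,000 → (£123,000 − £105,000) × 1.15% × 127/365 = £72.0247
May 8 – December 31, 2027: 238 days, exemption £89,000 → (£123,000 − £89,000) × 1.15% × 238/365 = £254.9534
Total = £326.9781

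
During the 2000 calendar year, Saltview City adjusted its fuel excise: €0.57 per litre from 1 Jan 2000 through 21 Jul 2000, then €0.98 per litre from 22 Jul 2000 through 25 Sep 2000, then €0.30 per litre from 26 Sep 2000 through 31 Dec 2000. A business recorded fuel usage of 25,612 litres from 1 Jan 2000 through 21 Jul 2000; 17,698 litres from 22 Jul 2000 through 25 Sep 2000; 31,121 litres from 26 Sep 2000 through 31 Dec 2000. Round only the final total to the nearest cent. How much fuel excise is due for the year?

€41,279.18

1 Jan – 21 Jul 2000: 25,612 litres at €0.57/litre → €14,598.84
22 Jul – 25 Sep 2000: 17,698 litres at €0.98/litre → €17,344.04
26 Sep – 31 Dec 2000: 31,121 litres at €0.30/litre → €9,336.30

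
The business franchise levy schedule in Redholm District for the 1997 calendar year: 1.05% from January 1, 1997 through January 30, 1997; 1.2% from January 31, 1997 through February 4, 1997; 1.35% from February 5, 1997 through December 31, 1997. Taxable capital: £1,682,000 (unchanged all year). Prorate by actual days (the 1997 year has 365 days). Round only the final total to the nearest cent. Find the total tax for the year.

January 1 – January 30, 1997: 30 days at 1.05% → £1,682,000 × 1.05% × 30/365 = £1,451.5890
January 31 – February 4, 1997: 5 days at 1.2% → £1,682,000 × 1.2% × 5/365 = £276.4932
February 5 – December 31, 1997: 330 days at 1.35% → £1,682,000 × 1.35% × 330/365 = £20,529.6164
Total = £22,257.6986

£22,257.70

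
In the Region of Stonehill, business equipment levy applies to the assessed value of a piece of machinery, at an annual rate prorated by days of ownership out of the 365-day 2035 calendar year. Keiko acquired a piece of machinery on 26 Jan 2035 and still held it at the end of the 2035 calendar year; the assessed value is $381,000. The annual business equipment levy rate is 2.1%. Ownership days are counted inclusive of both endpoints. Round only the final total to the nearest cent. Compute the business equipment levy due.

$7,452.99

Days held (26 Jan – 31 Dec 2035): 340 out of 365
Tax = $381,000 × 2.1% × 340/365 = $7,452.9863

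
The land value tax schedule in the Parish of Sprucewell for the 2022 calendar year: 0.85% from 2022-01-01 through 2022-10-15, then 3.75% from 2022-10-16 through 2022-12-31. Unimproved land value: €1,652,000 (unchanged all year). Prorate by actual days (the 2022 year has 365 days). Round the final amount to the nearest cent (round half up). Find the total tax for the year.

€24,148.62

2022-01-01 to 2022-10-15: 288 days at 0.85% → €1,652,000 × 0.85% × 288/365 = €11,079.7151
2022-10-16 to 2022-12-31: 77 days at 3.75% → €1,652,000 × 3.75% × 77/365 = €13,068.9041
Total = €24,148.6192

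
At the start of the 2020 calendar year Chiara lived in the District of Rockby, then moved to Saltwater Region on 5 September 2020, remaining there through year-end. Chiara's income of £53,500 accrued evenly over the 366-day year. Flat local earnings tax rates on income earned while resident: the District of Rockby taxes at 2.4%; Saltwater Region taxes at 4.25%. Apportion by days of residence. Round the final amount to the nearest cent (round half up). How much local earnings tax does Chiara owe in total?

£1,603.10

The District of Rockby, 1 January – 4 September 2020: 248 days → £53,500 × 2.4% × 248/366 = £870.0328
Saltwater Region, 5 September – 31 December 2020: 118 days → £53,500 × 4.25% × 118/366 = £733.0669
Total = £1,603.0997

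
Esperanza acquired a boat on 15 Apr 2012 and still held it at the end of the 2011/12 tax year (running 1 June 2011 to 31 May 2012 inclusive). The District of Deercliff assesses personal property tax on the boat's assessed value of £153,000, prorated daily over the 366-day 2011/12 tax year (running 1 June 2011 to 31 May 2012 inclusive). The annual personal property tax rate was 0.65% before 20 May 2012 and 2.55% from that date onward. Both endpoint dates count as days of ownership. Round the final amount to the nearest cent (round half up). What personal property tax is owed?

£223.02

15 Apr – 19 May 2012: 35 days at 0.65% → £153,000 × 0.65% × 35/366 = £95.1025
20 May – 31 May 2012: 12 days at 2.55% → £153,000 × 2.55% × 12/366 = £127.9180
Total = £223.0205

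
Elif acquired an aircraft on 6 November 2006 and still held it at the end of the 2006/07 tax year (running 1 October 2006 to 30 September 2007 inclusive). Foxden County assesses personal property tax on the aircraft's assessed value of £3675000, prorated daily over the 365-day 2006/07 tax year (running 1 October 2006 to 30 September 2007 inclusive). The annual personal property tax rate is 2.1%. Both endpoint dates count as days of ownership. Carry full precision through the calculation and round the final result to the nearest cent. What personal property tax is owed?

Days held (6 November 2006 – 30 September 2007): 329 out of 365
Tax = £3675000 × 2.1% × 329/365 = £69563.2192

£69563.22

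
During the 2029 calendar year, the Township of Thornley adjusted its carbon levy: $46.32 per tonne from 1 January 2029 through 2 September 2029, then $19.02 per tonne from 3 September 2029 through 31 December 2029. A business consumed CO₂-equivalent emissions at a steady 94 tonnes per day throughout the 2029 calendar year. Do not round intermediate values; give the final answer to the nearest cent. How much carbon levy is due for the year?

$1,281,295.20

1 January – 2 September 2029: 245 days × 94 tonnes/day = 23,030 tonnes at $46.32/tonne → $1,066,749.60
3 September – 31 December 2029: 120 days × 94 tonnes/day = 11,280 tonnes at $19.02/tonne → $214,545.60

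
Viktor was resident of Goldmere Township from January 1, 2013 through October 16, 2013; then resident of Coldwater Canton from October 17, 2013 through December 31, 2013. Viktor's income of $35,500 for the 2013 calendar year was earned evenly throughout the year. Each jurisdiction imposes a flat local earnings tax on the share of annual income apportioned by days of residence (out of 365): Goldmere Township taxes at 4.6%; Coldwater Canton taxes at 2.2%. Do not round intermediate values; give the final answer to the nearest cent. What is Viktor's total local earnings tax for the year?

Goldmere Township, January 1 – October 16, 2013: 289 days → $35,500 × 4.6% × 289/365 = $1,292.9781
Coldwater Canton, October 17 – December 31, 2013: 76 days → $35,500 × 2.2% × 76/365 = $162.6192
Total = $1,455.5973

$1,455.60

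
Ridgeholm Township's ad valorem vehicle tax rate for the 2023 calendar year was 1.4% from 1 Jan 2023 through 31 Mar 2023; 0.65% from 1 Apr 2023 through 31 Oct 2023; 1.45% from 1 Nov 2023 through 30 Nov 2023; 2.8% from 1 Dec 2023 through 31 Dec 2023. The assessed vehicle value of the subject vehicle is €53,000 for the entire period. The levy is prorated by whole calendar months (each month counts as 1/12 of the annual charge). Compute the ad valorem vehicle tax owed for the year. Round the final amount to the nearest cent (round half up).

1 Jan – 31 Mar 2023: 3 months at 1.4% → €53,000 × 1.4% × 3/12 = €185.5000
1 Apr – 31 Oct 2023: 7 months at 0.65% → €53,000 × 0.65% × 7/12 = €200.9583
1 Nov – 30 Nov 2023: 1 month at 1.45% → €53,000 × 1.45% × 1/12 = €64.0417
1 Dec – 31 Dec 2023: 1 month at 2.8% → €53,000 × 2.8% × 1/12 = €123.6667
Total = €574.1667

€574.17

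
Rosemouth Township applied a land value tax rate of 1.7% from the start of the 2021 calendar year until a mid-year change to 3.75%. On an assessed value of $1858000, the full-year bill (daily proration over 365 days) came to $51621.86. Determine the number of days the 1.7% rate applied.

173 days

Let d = days at the first rate; then 365 − d days at the second rate.
$1858000 × [1.7%·d + 3.75%·(365−d)] / 365 = $51621.86
Solving gives d = 173, so the new rate took effect on 23 June 2021.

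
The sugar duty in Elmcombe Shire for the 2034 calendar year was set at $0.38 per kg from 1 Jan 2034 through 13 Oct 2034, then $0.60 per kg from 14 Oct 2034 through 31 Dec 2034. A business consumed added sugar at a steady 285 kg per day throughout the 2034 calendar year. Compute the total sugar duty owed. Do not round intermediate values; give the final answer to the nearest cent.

1 Jan – 13 Oct 2034: 286 days × 285 kg/day = 81,510 kg at $0.38/kg → $30,973.80
14 Oct – 31 Dec 2034: 79 days × 285 kg/day = 22,515 kg at $0.60/kg → $13,509.00

$44,482.80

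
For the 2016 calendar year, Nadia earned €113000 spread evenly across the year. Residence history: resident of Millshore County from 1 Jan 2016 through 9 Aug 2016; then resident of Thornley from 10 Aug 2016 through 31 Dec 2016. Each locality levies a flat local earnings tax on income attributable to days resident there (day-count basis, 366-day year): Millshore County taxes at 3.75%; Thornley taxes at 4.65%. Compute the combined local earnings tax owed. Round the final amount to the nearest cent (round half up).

€4637.63

Millshore County, 1 Jan – 9 Aug 2016: 222 days → €113000 × 3.75% × 222/366 = €2570.2869
Thornley, 10 Aug – 31 Dec 2016: 144 days → €113000 × 4.65% × 144/366 = €2067.3443
Total = €4637.6311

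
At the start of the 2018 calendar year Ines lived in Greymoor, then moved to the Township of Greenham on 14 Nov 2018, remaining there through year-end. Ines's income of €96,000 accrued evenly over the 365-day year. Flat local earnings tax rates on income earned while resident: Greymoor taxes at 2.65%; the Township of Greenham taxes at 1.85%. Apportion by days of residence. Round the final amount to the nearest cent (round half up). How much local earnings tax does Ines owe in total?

Greymoor, 1 Jan – 13 Nov 2018: 317 days → €96,000 × 2.65% × 317/365 = €2,209.4466
The Township of Greenham, 14 Nov – 31 Dec 2018: 48 days → €96,000 × 1.85% × 48/365 = €233.5562
Total = €2,443.0027

€2,443.00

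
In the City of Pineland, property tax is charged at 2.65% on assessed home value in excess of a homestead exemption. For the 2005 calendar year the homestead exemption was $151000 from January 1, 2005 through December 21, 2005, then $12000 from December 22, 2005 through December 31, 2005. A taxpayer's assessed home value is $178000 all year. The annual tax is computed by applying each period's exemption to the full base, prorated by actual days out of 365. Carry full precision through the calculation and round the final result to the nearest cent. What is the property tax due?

$816.42

January 1 – December 21, 2005: 355 days, exemption $151000 → ($178000 − $151000) × 2.65% × 355/365 = $695.8973
December 22 – December 31, 2005: 10 days, exemption $12000 → ($178000 − $12000) × 2.65% × 10/365 = $120.5205
Total = $816.4178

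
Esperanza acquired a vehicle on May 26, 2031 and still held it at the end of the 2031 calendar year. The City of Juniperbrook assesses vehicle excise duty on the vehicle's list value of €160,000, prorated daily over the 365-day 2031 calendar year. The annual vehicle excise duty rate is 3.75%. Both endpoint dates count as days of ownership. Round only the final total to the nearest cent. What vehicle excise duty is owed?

€3,616.44

Days held (May 26 – December 31, 2031): 220 out of 365
Tax = €160,000 × 3.75% × 220/365 = €3,616.4384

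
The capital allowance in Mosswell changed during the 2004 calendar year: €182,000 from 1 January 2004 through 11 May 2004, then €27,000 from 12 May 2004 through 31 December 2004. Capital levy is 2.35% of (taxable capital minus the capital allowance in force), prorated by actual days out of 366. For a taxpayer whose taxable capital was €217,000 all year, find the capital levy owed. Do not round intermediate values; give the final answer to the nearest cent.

€3,151.31

1 January – 11 May 2004: 132 days, exemption €182,000 → (€217,000 − €182,000) × 2.35% × 132/366 = €296.6393
12 May – 31 December 2004: 234 days, exemption €27,000 → (€217,000 − €27,000) × 2.35% × 234/366 = €2,854.6721
Total = €3,151.3115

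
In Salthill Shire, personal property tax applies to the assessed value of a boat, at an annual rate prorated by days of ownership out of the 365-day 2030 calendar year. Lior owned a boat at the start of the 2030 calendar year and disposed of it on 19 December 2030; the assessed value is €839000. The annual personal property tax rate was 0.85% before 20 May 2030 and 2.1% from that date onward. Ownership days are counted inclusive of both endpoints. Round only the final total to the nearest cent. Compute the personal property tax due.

€13045.88

1 January – 19 May 2030: 139 days at 0.85% → €839000 × 0.85% × 139/365 = €2715.8315
20 May – 19 December 2030: 214 days at 2.1% → €839000 × 2.1% × 214/365 = €10330.0438
Total = €13045.8753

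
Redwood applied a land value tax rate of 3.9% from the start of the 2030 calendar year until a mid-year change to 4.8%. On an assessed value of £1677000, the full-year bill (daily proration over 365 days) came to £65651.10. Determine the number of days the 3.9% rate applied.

359 days

Let d = days at the first rate; then 365 − d days at the second rate.
£1677000 × [3.9%·d + 4.8%·(365−d)] / 365 = £65651.10
Solving gives d = 359, so the new rate took effect on December 26, 2030.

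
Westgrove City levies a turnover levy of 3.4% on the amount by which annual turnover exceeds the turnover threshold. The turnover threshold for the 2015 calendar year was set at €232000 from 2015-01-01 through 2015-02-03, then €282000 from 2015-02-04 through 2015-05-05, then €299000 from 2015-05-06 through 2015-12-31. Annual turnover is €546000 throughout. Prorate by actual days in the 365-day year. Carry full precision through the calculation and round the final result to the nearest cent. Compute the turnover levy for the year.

€8754.30

2015-01-01 to 2015-02-03: 34 days, exemption €232000 → (€546000 − €232000) × 3.4% × 34/365 = €994.4767
2015-02-04 to 2015-05-05: 91 days, exemption €282000 → (€546000 − €282000) × 3.4% × 91/365 = €2237.8521
2015-05-06 to 2015-12-31: 240 days, exemption €299000 → (€546000 − €299000) × 3.4% × 240/365 = €5521.9726
Total = €8754.3014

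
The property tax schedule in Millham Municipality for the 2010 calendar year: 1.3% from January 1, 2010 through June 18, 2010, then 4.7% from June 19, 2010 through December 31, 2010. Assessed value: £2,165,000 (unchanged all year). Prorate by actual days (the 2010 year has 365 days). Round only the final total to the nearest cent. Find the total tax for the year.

January 1 – June 18, 2010: 169 days at 1.3% → £2,165,000 × 1.3% × 169/365 = £13,031.5205
June 19 – December 31, 2010: 196 days at 4.7% → £2,165,000 × 4.7% × 196/365 = £54,641.0411
Total = £67,672.5616

£67,672.56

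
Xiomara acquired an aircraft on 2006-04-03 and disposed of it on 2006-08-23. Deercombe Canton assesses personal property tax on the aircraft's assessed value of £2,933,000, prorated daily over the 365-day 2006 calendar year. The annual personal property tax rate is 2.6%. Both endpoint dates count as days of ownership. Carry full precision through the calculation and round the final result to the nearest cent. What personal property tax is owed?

Days held (2006-04-03 to 2006-08-23): 143 out of 365
Tax = £2,933,000 × 2.6% × 143/365 = £29,876.4219

£29,876.42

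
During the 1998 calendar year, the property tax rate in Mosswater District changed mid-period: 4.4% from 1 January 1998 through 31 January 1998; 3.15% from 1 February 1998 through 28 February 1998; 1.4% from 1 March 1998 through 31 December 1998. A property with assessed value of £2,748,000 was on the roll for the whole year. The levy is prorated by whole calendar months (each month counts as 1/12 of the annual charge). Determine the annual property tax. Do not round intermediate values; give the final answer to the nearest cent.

£49,349.50

1 January – 31 January 1998: 1 month at 4.4% → £2,748,000 × 4.4% × 1/12 = £10,076.0000
1 February – 28 February 1998: 1 month at 3.15% → £2,748,000 × 3.15% × 1/12 = £7,213.5000
1 March – 31 December 1998: 10 months at 1.4% → £2,748,000 × 1.4% × 10/12 = £32,060.0000
Total = £49,349.5000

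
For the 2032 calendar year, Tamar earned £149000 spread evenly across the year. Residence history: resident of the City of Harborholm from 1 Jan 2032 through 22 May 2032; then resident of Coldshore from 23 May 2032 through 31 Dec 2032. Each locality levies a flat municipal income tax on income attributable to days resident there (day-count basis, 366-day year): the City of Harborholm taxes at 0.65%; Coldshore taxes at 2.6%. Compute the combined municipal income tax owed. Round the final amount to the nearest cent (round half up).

The City of Harborholm, 1 Jan – 22 May 2032: 143 days → £149000 × 0.65% × 143/366 = £378.4030
Coldshore, 23 May – 31 Dec 2032: 223 days → £149000 × 2.6% × 223/366 = £2360.3880
Total = £2738.7910

£2738.79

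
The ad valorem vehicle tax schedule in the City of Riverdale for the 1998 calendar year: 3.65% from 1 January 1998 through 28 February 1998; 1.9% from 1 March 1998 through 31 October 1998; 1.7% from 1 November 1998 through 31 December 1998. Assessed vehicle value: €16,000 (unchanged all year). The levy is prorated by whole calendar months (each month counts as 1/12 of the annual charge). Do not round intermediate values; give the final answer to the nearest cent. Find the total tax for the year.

1 January – 28 February 1998: 2 months at 3.65% → €16,000 × 3.65% × 2/12 = €97.3333
1 March – 31 October 1998: 8 months at 1.9% → €16,000 × 1.9% × 8/12 = €202.6667
1 November – 31 December 1998: 2 months at 1.7% → €16,000 × 1.7% × 2/12 = €45.3333
Total = €345.3333

€345.33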